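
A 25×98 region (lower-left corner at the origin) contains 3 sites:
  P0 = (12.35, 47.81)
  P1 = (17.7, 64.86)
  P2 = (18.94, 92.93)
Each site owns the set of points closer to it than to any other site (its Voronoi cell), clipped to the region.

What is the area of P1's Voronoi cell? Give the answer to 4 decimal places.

Area of P1's cell: 550.6200

1. box [0,25]×[0,98]: [(0, 0) (25, 0) (25, 98) (0, 98)]
2. ⊥bis P1·P0 via (15.025,56.335): [(0, 61.0496) (25, 53.205) (25, 98) (0, 98)]  |A|=1021.8174
3. ⊥bis P1·P2 via (18.32,78.895): [(0, 79.7043) (0, 61.0496) (25, 53.205) (25, 78.5999)]  |A|=550.62
4. canonical 4-gon: [(0, 79.7043) (0, 61.0496) (25, 53.205) (25, 78.5999)]
5. shoelace: 550.62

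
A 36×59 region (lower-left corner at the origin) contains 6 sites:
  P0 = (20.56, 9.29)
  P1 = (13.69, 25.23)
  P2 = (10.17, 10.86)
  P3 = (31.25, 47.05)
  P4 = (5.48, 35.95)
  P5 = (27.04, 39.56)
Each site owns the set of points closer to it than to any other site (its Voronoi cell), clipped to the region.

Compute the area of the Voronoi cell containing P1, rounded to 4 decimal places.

Area of P1's cell: 307.7797

1. box [0,36]×[0,59]: [(0, 0) (36, 0) (36, 59) (0, 59)]
2. ⊥bis P1·P0 via (17.125,17.26): [(0, 9.8793) (36, 25.395) (36, 59) (0, 59)]  |A|=1489.0638
3. ⊥bis P1·P2 via (11.93,18.045): [(0, 20.9673) (16.4037, 16.9491) (36, 25.395) (36, 59) (0, 59)]  |A|=1398.1212
4. ⊥bis P1·P3 via (22.47,36.14): [(0, 54.2231) (0, 20.9673) (16.4037, 16.9491) (35.8839, 25.3449)]  |A|=704.6725
5. ⊥bis P1·P4 via (9.585,30.59): [(19.7207, 38.3525) (0, 23.2492) (0, 20.9673) (16.4037, 16.9491) (35.8839, 25.3449)]  |A|=399.2592
6. ⊥bis P1·P5 via (20.365,32.395): [(16.5647, 35.9354) (0, 23.2492) (0, 20.9673) (16.4037, 16.9491) (30.4476, 23.0019)]  |A|=307.7797
7. canonical 5-gon: [(16.5647, 35.9354) (0, 23.2492) (0, 20.9673) (16.4037, 16.9491) (30.4476, 23.0019)]
8. shoelace: 307.7797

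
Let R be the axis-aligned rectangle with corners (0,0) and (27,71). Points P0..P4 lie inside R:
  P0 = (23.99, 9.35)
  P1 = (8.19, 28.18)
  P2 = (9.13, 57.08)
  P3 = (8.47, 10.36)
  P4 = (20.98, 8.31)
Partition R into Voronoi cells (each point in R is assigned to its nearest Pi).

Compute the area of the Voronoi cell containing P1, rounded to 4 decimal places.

Area of P1's cell: 581.5731

1. box [0,27]×[0,71]: [(0, 0) (27, 0) (27, 71) (0, 71)]
2. ⊥bis P1·P0 via (16.09,18.765): [(0, 5.2641) (27, 27.9194) (27, 71) (0, 71)]  |A|=1469.0223
3. ⊥bis P1·P2 via (8.66,42.63): [(0, 42.9117) (0, 5.2641) (27, 27.9194) (27, 42.0335)]  |A|=698.7818
4. ⊥bis P1·P3 via (8.33,19.27): [(0, 42.9117) (0, 19.1391) (16.8514, 19.4039) (27, 27.9194) (27, 42.0335)]  |A|=581.875
5. ⊥bis P1·P4 via (14.585,18.245): [(0, 42.9117) (0, 19.1391) (16.3737, 19.3964) (18.3865, 20.692) (27, 27.9194) (27, 42.0335)]  |A|=581.5731
6. canonical 6-gon: [(0, 42.9117) (0, 19.1391) (16.3737, 19.3964) (18.3865, 20.692) (27, 27.9194) (27, 42.0335)]
7. shoelace: 581.5731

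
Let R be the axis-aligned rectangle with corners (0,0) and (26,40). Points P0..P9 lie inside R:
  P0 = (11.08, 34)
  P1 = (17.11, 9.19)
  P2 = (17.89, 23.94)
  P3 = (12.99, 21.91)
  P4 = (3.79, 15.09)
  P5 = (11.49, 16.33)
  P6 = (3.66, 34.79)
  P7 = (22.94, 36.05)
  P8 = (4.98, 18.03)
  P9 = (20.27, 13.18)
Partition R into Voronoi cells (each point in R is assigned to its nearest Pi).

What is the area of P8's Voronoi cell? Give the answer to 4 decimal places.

1. box [0,26]×[0,40]: [(0, 0) (26, 0) (26, 40) (0, 40)]
2. ⊥bis P8·P0 via (8.03,26.015): [(0, 29.0822) (0, 0) (26, 0) (26, 19.1511)]  |A|=627.0323
3. ⊥bis P8·P1 via (11.045,13.61): [(17.4603, 22.4129) (0, 29.0822) (0, 0) (1.1264, 0)]  |A|=266.5154
4. ⊥bis P8·P2 via (11.435,20.985): [(13.3581, 16.784) (9.3659, 25.5047) (0, 29.0822) (0, 0) (1.1264, 0)]  |A|=237.3926
5. ⊥bis P8·P3 via (8.985,19.97): [(11.6582, 14.4514) (5.6089, 26.9398) (0, 29.0822) (0, 0) (1.1264, 0)]  |A|=206.2048
6. ⊥bis P8·P4 via (4.385,16.56): [(11.1881, 13.8064) (11.6582, 14.4514) (5.6089, 26.9398) (0, 29.0822) (0, 18.3349)]  |A|=95.8626
7. ⊥bis P8·P5 via (8.235,17.18): [(7.7205, 15.2099) (8.9711, 19.9987) (5.6089, 26.9398) (0, 29.0822) (0, 18.3349)]  |A|=84.5118
8. ⊥bis P8·P6 via (4.32,26.41): [(7.7205, 15.2099) (8.9711, 19.9987) (5.8087, 26.5272) (0, 26.0698) (0, 18.3349)]  |A|=74.8197
9. ⊥bis P8·P7 via (13.96,27.04): [(7.7205, 15.2099) (8.9711, 19.9987) (5.8087, 26.5272) (0, 26.0698) (0, 18.3349)]  |A|=74.8197
10. ⊥bis P8·P9 via (12.625,15.605): [(7.7205, 15.2099) (8.9711, 19.9987) (5.8087, 26.5272) (0, 26.0698) (0, 18.3349)]  |A|=74.8197
11. canonical 5-gon: [(7.7205, 15.2099) (8.9711, 19.9987) (5.8087, 26.5272) (0, 26.0698) (0, 18.3349)]
12. shoelace: 74.8197

Area of P8's cell: 74.8197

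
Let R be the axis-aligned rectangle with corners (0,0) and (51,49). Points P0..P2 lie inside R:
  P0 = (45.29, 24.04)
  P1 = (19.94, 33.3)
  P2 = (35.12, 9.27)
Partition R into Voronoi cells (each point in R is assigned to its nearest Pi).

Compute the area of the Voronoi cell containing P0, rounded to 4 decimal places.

1. box [0,51]×[0,49]: [(0, 0) (51, 0) (51, 49) (0, 49)]
2. ⊥bis P0·P1 via (32.615,28.67): [(22.1423, 0) (51, 0) (51, 49) (40.0413, 49)]  |A|=975.5039
3. ⊥bis P0·P2 via (40.205,16.655): [(30.6335, 23.2455) (51, 9.222) (51, 49) (40.0413, 49)]  |A|=546.1871
4. canonical 4-gon: [(30.6335, 23.2455) (51, 9.222) (51, 49) (40.0413, 49)]
5. shoelace: 546.1871

Area of P0's cell: 546.1871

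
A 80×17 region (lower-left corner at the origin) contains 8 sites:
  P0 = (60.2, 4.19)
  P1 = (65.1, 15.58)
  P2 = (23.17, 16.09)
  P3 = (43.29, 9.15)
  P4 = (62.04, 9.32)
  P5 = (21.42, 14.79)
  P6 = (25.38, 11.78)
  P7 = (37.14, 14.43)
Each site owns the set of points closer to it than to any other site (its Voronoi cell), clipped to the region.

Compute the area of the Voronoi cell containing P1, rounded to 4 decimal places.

1. box [0,80]×[0,17]: [(0, 0) (80, 0) (80, 17) (0, 17)]
2. ⊥bis P1·P0 via (62.65,9.885): [(80, 2.421) (80, 17) (46.1113, 17)]  |A|=247.0321
3. ⊥bis P1·P2 via (44.135,15.835): [(80, 2.421) (80, 17) (46.1113, 17)]  |A|=247.0321
4. ⊥bis P1·P3 via (54.195,12.365): [(53.8042, 13.6905) (80, 2.421) (80, 17) (52.8285, 17)]  |A|=235.9166
5. ⊥bis P1·P4 via (63.57,12.45): [(80, 4.4187) (80, 17) (54.2618, 17)]  |A|=161.9095
6. ⊥bis P1·P5 via (43.26,15.185): [(80, 4.4187) (80, 17) (54.2618, 17)]  |A|=161.9095
7. ⊥bis P1·P6 via (45.24,13.68): [(80, 4.4187) (80, 17) (54.2618, 17)]  |A|=161.9095
8. ⊥bis P1·P7 via (51.12,15.005): [(80, 4.4187) (80, 17) (54.2618, 17)]  |A|=161.9095
9. canonical 3-gon: [(80, 4.4187) (80, 17) (54.2618, 17)]
10. shoelace: 161.9095

Area of P1's cell: 161.9095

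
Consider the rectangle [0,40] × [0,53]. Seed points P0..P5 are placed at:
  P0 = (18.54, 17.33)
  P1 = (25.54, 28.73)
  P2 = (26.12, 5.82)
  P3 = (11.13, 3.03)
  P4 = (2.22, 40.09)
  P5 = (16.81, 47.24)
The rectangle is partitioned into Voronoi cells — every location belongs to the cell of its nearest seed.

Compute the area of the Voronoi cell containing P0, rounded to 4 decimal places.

1. box [0,40]×[0,53]: [(0, 0) (40, 0) (40, 53) (0, 53)]
2. ⊥bis P0·P1 via (22.04,23.03): [(0, 36.5633) (0, 0) (40, 0) (40, 12.0019)]  |A|=971.3053
3. ⊥bis P0·P2 via (22.33,11.575): [(31.1914, 17.4107) (0, 36.5633) (0, 0) (4.7537, 0)]  |A|=611.6132
4. ⊥bis P0·P3 via (14.835,10.18): [(17.8441, 8.6208) (31.1914, 17.4107) (0, 36.5633) (0, 17.8672)]  |A|=431.7109
5. ⊥bis P0·P4 via (10.38,28.71): [(17.8441, 8.6208) (31.1914, 17.4107) (11.4916, 29.5071) (0, 21.267) (0, 17.8672)]  |A|=343.8214
6. ⊥bis P0·P5 via (17.675,32.285): [(17.8441, 8.6208) (31.1914, 17.4107) (11.4916, 29.5071) (0, 21.267) (0, 17.8672)]  |A|=343.8214
7. canonical 5-gon: [(17.8441, 8.6208) (31.1914, 17.4107) (11.4916, 29.5071) (0, 21.267) (0, 17.8672)]
8. shoelace: 343.8214

Area of P0's cell: 343.8214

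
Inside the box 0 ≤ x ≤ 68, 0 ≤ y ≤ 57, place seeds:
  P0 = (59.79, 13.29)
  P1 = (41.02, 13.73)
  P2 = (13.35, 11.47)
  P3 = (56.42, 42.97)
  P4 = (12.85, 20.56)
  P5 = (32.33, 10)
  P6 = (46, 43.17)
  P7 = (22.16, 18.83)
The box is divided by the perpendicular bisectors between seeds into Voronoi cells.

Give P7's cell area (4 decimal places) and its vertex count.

Area of P7's cell: 348.2016 (5 vertices)

1. box [0,68]×[0,57]: [(0, 0) (68, 0) (68, 57) (0, 57)]
2. ⊥bis P7·P0 via (40.975,16.06): [(0, 0) (38.6106, 0) (47.0023, 57) (0, 57)]  |A|=2439.9679
3. ⊥bis P7·P1 via (31.59,16.28): [(0, 0) (27.1877, 0) (42.6012, 57) (0, 57)]  |A|=1988.9839
4. ⊥bis P7·P2 via (17.755,15.15): [(0, 36.4029) (27.976, 2.9153) (42.6012, 57) (0, 57)]  |A|=1440.1489
5. ⊥bis P7·P3 via (39.29,30.9): [(0, 36.4029) (27.976, 2.9153) (36.5825, 34.7425) (20.8996, 57) (0, 57)]  |A|=1198.6373
6. ⊥bis P7·P4 via (17.505,19.695): [(16.8596, 16.2218) (27.976, 2.9153) (36.5825, 34.7425) (23.6989, 53.0273)]  |A|=533.7847
7. ⊥bis P7·P5 via (27.245,14.415): [(16.8596, 16.2218) (22.7215, 9.205) (32.8229, 20.8394) (36.5825, 34.7425) (23.6989, 53.0273)]  |A|=471.4508
8. ⊥bis P7·P6 via (34.08,31): [(21.8345, 42.994) (16.8596, 16.2218) (22.7215, 9.205) (32.8229, 20.8394) (35.2584, 29.8458)]  |A|=348.2016
9. canonical 5-gon: [(21.8345, 42.994) (16.8596, 16.2218) (22.7215, 9.205) (32.8229, 20.8394) (35.2584, 29.8458)]
10. shoelace: 348.2016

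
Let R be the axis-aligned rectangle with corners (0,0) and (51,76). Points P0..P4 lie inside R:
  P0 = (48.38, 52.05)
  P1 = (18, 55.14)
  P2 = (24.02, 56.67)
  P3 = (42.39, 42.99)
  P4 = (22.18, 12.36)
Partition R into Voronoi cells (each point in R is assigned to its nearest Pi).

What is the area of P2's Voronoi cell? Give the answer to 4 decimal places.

1. box [0,51]×[0,76]: [(0, 0) (51, 0) (51, 76) (0, 76)]
2. ⊥bis P2·P0 via (36.2,54.36): [(0, 0) (25.8903, 0) (40.3041, 76) (0, 76)]  |A|=2515.3903
3. ⊥bis P2·P1 via (21.01,55.905): [(29.8766, 21.0183) (40.3041, 76) (15.9028, 76)]  |A|=670.8141
4. ⊥bis P2·P3 via (33.205,49.83): [(25.2641, 39.1667) (36.0707, 53.6781) (40.3041, 76) (15.9028, 76)]  |A|=539.286
5. ⊥bis P2·P4 via (23.1,34.515): [(25.2641, 39.1667) (36.0707, 53.6781) (40.3041, 76) (15.9028, 76)]  |A|=539.286
6. canonical 4-gon: [(25.2641, 39.1667) (36.0707, 53.6781) (40.3041, 76) (15.9028, 76)]
7. shoelace: 539.286

Area of P2's cell: 539.2860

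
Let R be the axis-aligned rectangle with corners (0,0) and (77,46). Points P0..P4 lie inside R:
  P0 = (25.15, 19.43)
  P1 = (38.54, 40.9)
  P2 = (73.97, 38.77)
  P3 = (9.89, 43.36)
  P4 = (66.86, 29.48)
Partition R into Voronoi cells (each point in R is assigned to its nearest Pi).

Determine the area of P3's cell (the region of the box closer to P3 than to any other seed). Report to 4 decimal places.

1. box [0,77]×[0,46]: [(0, 0) (77, 0) (77, 46) (0, 46)]
2. ⊥bis P3·P0 via (17.52,31.395): [(0, 20.2226) (40.4229, 46) (0, 46)]  |A|=520.9978
3. ⊥bis P3·P1 via (24.215,42.13): [(0, 20.2226) (23.6277, 35.2898) (24.5473, 46) (0, 46)]  |A|=435.9828
4. ⊥bis P3·P2 via (41.93,41.065): [(0, 20.2226) (23.6277, 35.2898) (24.5473, 46) (0, 46)]  |A|=435.9828
5. ⊥bis P3·P4 via (38.375,36.42): [(0, 20.2226) (23.6277, 35.2898) (24.5473, 46) (0, 46)]  |A|=435.9828
6. canonical 4-gon: [(0, 20.2226) (23.6277, 35.2898) (24.5473, 46) (0, 46)]
7. shoelace: 435.9828

Area of P3's cell: 435.9828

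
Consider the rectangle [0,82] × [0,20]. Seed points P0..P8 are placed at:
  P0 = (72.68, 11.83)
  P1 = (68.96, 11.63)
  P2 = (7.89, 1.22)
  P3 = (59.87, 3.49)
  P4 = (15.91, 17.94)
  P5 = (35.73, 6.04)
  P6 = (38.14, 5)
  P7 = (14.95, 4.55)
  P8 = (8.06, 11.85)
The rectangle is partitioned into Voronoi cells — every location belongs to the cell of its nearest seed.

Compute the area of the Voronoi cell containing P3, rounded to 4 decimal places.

1. box [0,82]×[0,20]: [(0, 0) (82, 0) (82, 20) (0, 20)]
2. ⊥bis P3·P0 via (66.275,7.66): [(0, 0) (71.2621, 0) (58.241, 20) (0, 20)]  |A|=1295.0307
3. ⊥bis P3·P1 via (64.415,7.56): [(0, 0) (71.1849, 0) (53.2751, 20) (0, 20)]  |A|=1244.6001
4. ⊥bis P3·P2 via (33.88,2.355): [(33.9828, 0) (71.1849, 0) (53.2751, 20) (33.1094, 20)]  |A|=573.6774
5. ⊥bis P3·P4 via (37.89,10.715): [(34.3679, 0) (71.1849, 0) (53.2751, 20) (40.9421, 20)]  |A|=491.5006
6. ⊥bis P3·P5 via (47.8,4.765): [(47.2967, 0) (71.1849, 0) (53.2751, 20) (49.4093, 20)]  |A|=277.5403
7. ⊥bis P3·P6 via (49.005,4.245): [(48.71, 0) (71.1849, 0) (53.2751, 20) (50.0998, 20)]  |A|=256.5019
8. ⊥bis P3·P7 via (37.41,4.02): [(48.71, 0) (71.1849, 0) (53.2751, 20) (50.0998, 20)]  |A|=256.5019
9. ⊥bis P3·P8 via (33.965,7.67): [(48.71, 0) (71.1849, 0) (53.2751, 20) (50.0998, 20)]  |A|=256.5019
10. canonical 4-gon: [(48.71, 0) (71.1849, 0) (53.2751, 20) (50.0998, 20)]
11. shoelace: 256.5019

Area of P3's cell: 256.5019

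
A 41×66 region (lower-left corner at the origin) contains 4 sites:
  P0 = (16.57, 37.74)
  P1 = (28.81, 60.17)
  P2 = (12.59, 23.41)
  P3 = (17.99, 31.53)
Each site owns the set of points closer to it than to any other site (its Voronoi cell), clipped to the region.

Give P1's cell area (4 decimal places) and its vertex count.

1. box [0,41]×[0,66]: [(0, 0) (41, 0) (41, 66) (0, 66)]
2. ⊥bis P1·P0 via (22.69,48.955): [(0, 61.3369) (41, 38.9633) (41, 66) (0, 66)]  |A|=649.8468
3. ⊥bis P1·P2 via (20.7,41.79): [(0, 61.3369) (41, 38.9633) (41, 66) (0, 66)]  |A|=649.8468
4. ⊥bis P1·P3 via (23.4,45.85): [(0, 61.3369) (39.5851, 39.7354) (41, 39.2008) (41, 66) (0, 66)]  |A|=649.6787
5. canonical 5-gon: [(0, 61.3369) (39.5851, 39.7354) (41, 39.2008) (41, 66) (0, 66)]
6. shoelace: 649.6787

Area of P1's cell: 649.6787 (5 vertices)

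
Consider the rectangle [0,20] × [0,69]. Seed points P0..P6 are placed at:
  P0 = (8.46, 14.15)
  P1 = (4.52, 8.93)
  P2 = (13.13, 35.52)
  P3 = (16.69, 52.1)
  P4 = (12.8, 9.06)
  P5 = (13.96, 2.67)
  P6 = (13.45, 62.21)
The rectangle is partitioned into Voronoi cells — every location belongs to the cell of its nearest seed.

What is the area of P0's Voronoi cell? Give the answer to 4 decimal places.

1. box [0,20]×[0,69]: [(0, 0) (20, 0) (20, 69) (0, 69)]
2. ⊥bis P0·P1 via (6.49,11.54): [(0, 16.4386) (20, 1.3428) (20, 69) (0, 69)]  |A|=1202.1862
3. ⊥bis P0·P2 via (10.795,24.835): [(0, 27.194) (0, 16.4386) (20, 1.3428) (20, 22.8234)]  |A|=322.3608
4. ⊥bis P0·P3 via (12.575,33.125): [(0, 27.194) (0, 16.4386) (20, 1.3428) (20, 22.8234)]  |A|=322.3608
5. ⊥bis P0·P4 via (10.63,11.605): [(0, 27.194) (0, 16.4386) (8.6456, 9.913) (20, 19.5944) (20, 22.8234)]  |A|=218.743
6. ⊥bis P0·P5 via (11.21,8.41): [(0, 27.194) (0, 16.4386) (8.6456, 9.913) (20, 19.5944) (20, 22.8234)]  |A|=218.743
7. ⊥bis P0·P6 via (10.955,38.18): [(0, 27.194) (0, 16.4386) (8.6456, 9.913) (20, 19.5944) (20, 22.8234)]  |A|=218.743
8. canonical 5-gon: [(0, 27.194) (0, 16.4386) (8.6456, 9.913) (20, 19.5944) (20, 22.8234)]
9. shoelace: 218.743

Area of P0's cell: 218.7430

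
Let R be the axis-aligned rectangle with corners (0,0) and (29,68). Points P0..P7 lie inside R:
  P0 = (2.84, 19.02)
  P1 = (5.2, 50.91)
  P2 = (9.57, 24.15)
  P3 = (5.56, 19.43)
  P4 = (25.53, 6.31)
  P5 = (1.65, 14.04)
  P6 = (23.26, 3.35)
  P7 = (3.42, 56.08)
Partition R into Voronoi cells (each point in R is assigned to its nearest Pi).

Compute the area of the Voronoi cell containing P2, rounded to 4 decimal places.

Area of P2's cell: 521.1447

1. box [0,29]×[0,68]: [(0, 0) (29, 0) (29, 68) (0, 68)]
2. ⊥bis P2·P0 via (6.205,21.585): [(0, 29.7253) (22.6584, 0) (29, 0) (29, 68) (0, 68)]  |A|=1635.2371
3. ⊥bis P2·P1 via (7.385,37.53): [(0, 36.324) (0, 29.7253) (22.6584, 0) (29, 0) (29, 41.0598)]  |A|=785.3023
4. ⊥bis P2·P3 via (7.565,21.79): [(0, 36.324) (0, 29.7253) (3.2624, 25.4454) (29, 3.5793) (29, 41.0598)]  |A|=658.5575
5. ⊥bis P2·P4 via (17.55,15.23): [(0, 36.324) (0, 29.7253) (3.2624, 25.4454) (16.4475, 14.2437) (29, 25.4734) (29, 41.0598)]  |A|=521.1447
6. ⊥bis P2·P5 via (5.61,19.095): [(0, 36.324) (0, 29.7253) (3.2624, 25.4454) (16.4475, 14.2437) (29, 25.4734) (29, 41.0598)]  |A|=521.1447
7. ⊥bis P2·P6 via (16.415,13.75): [(0, 36.324) (0, 29.7253) (3.2624, 25.4454) (16.4475, 14.2437) (29, 25.4734) (29, 41.0598)]  |A|=521.1447
8. ⊥bis P2·P7 via (6.495,40.115): [(0, 36.324) (0, 29.7253) (3.2624, 25.4454) (16.4475, 14.2437) (29, 25.4734) (29, 41.0598)]  |A|=521.1447
9. canonical 6-gon: [(0, 36.324) (0, 29.7253) (3.2624, 25.4454) (16.4475, 14.2437) (29, 25.4734) (29, 41.0598)]
10. shoelace: 521.1447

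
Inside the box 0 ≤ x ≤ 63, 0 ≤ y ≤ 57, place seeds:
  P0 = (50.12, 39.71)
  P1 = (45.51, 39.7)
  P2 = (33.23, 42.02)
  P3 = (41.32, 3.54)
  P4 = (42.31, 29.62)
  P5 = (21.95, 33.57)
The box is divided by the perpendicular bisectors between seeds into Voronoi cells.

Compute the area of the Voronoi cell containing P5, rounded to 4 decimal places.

Area of P5's cell: 1298.2281

1. box [0,63]×[0,57]: [(0, 0) (63, 0) (63, 57) (0, 57)]
2. ⊥bis P5·P0 via (36.035,36.64): [(0, 0) (44.0211, 0) (31.5973, 57) (0, 57)]  |A|=2155.1252
3. ⊥bis P5·P1 via (33.73,36.635): [(0, 0) (43.2619, 0) (28.4313, 57) (0, 57)]  |A|=2043.2573
4. ⊥bis P5·P2 via (27.59,37.795): [(0, 0) (43.2619, 0) (36.535, 25.8542) (13.2033, 57) (0, 57)]  |A|=1806.1127
5. ⊥bis P5·P3 via (31.635,18.555): [(0, 0) (2.8685, 0) (37.4571, 22.3104) (36.535, 25.8542) (13.2033, 57) (0, 57)]  |A|=1355.5167
6. ⊥bis P5·P4 via (32.13,31.595): [(0, 0) (2.8685, 0) (29.3091, 17.0547) (32.1515, 31.7058) (13.2033, 57) (0, 57)]  |A|=1298.2281
7. canonical 6-gon: [(0, 0) (2.8685, 0) (29.3091, 17.0547) (32.1515, 31.7058) (13.2033, 57) (0, 57)]
8. shoelace: 1298.2281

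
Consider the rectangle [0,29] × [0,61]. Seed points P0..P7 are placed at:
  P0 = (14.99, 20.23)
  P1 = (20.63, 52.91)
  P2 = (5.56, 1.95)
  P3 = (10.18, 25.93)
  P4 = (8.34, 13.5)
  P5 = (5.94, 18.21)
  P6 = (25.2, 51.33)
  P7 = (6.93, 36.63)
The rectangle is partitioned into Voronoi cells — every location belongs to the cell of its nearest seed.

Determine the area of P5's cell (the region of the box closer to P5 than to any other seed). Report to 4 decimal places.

1. box [0,29]×[0,61]: [(0, 0) (29, 0) (29, 61) (0, 61)]
2. ⊥bis P5·P0 via (10.465,19.22): [(0, 0) (14.755, 0) (1.1395, 61) (0, 61)]  |A|=484.7825
3. ⊥bis P5·P1 via (13.285,35.56): [(0, 41.1841) (0, 0) (14.755, 0) (6.143, 38.5835)]  |A|=411.1462
4. ⊥bis P5·P2 via (5.75,10.08): [(0, 41.1841) (0, 10.2144) (12.5405, 9.9213) (6.143, 38.5835)]  |A|=273.9051
5. ⊥bis P5·P3 via (8.06,22.07): [(0, 26.4967) (0, 10.2144) (12.5405, 9.9213) (10.076, 20.9628)]  |A|=150.9022
6. ⊥bis P5·P4 via (7.14,15.855): [(0, 26.4967) (0, 12.2168) (10.7998, 17.7199) (10.076, 20.9628)]  |A|=91.4454
7. ⊥bis P5·P6 via (15.57,34.77): [(0, 26.4967) (0, 12.2168) (10.7998, 17.7199) (10.076, 20.9628)]  |A|=91.4454
8. ⊥bis P5·P7 via (6.435,27.42): [(0, 26.4967) (0, 12.2168) (10.7998, 17.7199) (10.076, 20.9628)]  |A|=91.4454
9. canonical 4-gon: [(0, 26.4967) (0, 12.2168) (10.7998, 17.7199) (10.076, 20.9628)]
10. shoelace: 91.4454

Area of P5's cell: 91.4454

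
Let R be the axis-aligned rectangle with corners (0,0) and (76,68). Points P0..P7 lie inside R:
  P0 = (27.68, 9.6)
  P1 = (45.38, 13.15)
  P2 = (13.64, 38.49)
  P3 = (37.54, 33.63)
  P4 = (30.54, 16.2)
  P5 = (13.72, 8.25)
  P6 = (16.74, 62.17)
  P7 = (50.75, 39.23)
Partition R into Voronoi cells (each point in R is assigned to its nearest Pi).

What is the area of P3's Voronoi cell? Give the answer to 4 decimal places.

1. box [0,76]×[0,68]: [(0, 0) (76, 0) (76, 68) (0, 68)]
2. ⊥bis P3·P0 via (32.61,21.615): [(0, 34.9955) (76, 3.8112) (76, 68) (0, 68)]  |A|=3693.3437
3. ⊥bis P3·P1 via (41.46,23.39): [(0, 34.9955) (34.6436, 20.7806) (76, 36.6123) (76, 68) (0, 68)]  |A|=3015.0745
4. ⊥bis P3·P2 via (25.59,36.06): [(23.4195, 25.3861) (34.6436, 20.7806) (76, 36.6123) (76, 68) (32.0849, 68)]  |A|=1944.9686
5. ⊥bis P3·P4 via (34.04,24.915): [(24.1328, 28.8938) (39.6052, 22.68) (76, 36.6123) (76, 68) (32.0849, 68)]  |A|=1893.5309
6. ⊥bis P3·P5 via (25.63,20.94): [(24.1328, 28.8938) (39.6052, 22.68) (76, 36.6123) (76, 68) (32.0849, 68)]  |A|=1893.5309
7. ⊥bis P3·P6 via (27.14,47.9): [(28.1468, 48.6338) (24.1328, 28.8938) (39.6052, 22.68) (76, 36.6123) (76, 68) (54.7195, 68)]  |A|=1674.3576
8. ⊥bis P3·P7 via (44.145,36.43): [(36.4166, 54.6608) (28.1468, 48.6338) (24.1328, 28.8938) (39.6052, 22.68) (48.5262, 26.095)]  |A|=455.1247
9. canonical 5-gon: [(36.4166, 54.6608) (28.1468, 48.6338) (24.1328, 28.8938) (39.6052, 22.68) (48.5262, 26.095)]
10. shoelace: 455.1247

Area of P3's cell: 455.1247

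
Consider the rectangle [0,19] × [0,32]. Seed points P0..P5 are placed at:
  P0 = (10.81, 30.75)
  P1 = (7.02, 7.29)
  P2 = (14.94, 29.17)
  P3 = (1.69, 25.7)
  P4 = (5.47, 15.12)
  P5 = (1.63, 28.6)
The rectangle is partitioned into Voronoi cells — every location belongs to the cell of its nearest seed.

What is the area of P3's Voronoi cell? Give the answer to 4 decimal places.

Area of P3's cell: 53.9481

1. box [0,19]×[0,32]: [(0, 0) (19, 0) (19, 32) (0, 32)]
2. ⊥bis P3·P0 via (6.25,28.225): [(0, 0) (19, 0) (19, 5.1993) (4.1597, 32) (0, 32)]  |A|=409.1342
3. ⊥bis P3·P1 via (4.355,16.495): [(0, 15.2342) (11.586, 18.5885) (4.1597, 32) (0, 32)]  |A|=125.0183
4. ⊥bis P3·P2 via (8.315,27.435): [(0, 15.2342) (10.699, 18.3317) (9.7755, 21.8582) (4.1597, 32) (0, 32)]  |A|=123.3358
5. ⊥bis P3·P4 via (3.58,20.41): [(0, 19.1309) (9.4217, 22.4971) (4.1597, 32) (0, 32)]  |A|=80.3886
6. ⊥bis P3·P5 via (1.66,27.15): [(0, 27.1157) (0, 19.1309) (9.4217, 22.4971) (6.7865, 27.2561)]  |A|=53.9481
7. canonical 4-gon: [(0, 27.1157) (0, 19.1309) (9.4217, 22.4971) (6.7865, 27.2561)]
8. shoelace: 53.9481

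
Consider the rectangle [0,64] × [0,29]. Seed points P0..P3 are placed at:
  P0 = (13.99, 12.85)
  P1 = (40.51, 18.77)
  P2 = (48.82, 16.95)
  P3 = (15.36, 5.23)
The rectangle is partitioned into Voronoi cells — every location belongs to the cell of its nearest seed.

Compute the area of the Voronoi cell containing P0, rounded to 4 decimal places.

Area of P0's cell: 531.8179

1. box [0,64]×[0,29]: [(0, 0) (64, 0) (64, 29) (0, 29)]
2. ⊥bis P0·P1 via (27.25,15.81): [(0, 0) (30.7792, 0) (24.3056, 29) (0, 29)]  |A|=798.7304
3. ⊥bis P0·P2 via (31.405,14.9): [(0, 0) (30.7792, 0) (24.3056, 29) (0, 29)]  |A|=798.7304
4. ⊥bis P0·P3 via (14.675,9.04): [(0, 6.4016) (28.2177, 11.4748) (24.3056, 29) (0, 29)]  |A|=531.8179
5. canonical 4-gon: [(0, 6.4016) (28.2177, 11.4748) (24.3056, 29) (0, 29)]
6. shoelace: 531.8179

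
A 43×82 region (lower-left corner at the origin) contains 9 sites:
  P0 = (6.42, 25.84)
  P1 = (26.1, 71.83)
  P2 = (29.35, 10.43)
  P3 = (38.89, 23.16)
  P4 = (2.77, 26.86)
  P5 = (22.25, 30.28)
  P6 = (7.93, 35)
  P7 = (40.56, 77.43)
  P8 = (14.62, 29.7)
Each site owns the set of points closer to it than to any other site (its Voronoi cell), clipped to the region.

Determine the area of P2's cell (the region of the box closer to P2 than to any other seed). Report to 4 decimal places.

1. box [0,43]×[0,82]: [(0, 0) (43, 0) (43, 82) (0, 82)]
2. ⊥bis P2·P0 via (17.885,18.135): [(5.6975, 0) (43, 0) (43, 55.506)]  |A|=1035.2573
3. ⊥bis P2·P1 via (27.725,41.13): [(33.5457, 41.4381) (5.6975, 0) (43, 0) (43, 41.9385)]  |A|=971.1221
4. ⊥bis P2·P3 via (34.12,16.795): [(22.7239, 25.3353) (5.6975, 0) (43, 0) (43, 10.1402)]  |A|=575.338
5. ⊥bis P2·P4 via (16.06,18.645): [(22.7239, 25.3353) (5.6975, 0) (43, 0) (43, 10.1402)]  |A|=575.338
6. ⊥bis P2·P5 via (25.8,20.355): [(28.2163, 21.2193) (17.3444, 17.3306) (5.6975, 0) (43, 0) (43, 10.1402)]  |A|=542.2842
7. ⊥bis P2·P6 via (18.64,22.715): [(28.2163, 21.2193) (17.3444, 17.3306) (5.6975, 0) (43, 0) (43, 10.1402)]  |A|=542.2842
8. ⊥bis P2·P7 via (34.955,43.93): [(28.2163, 21.2193) (17.3444, 17.3306) (5.6975, 0) (43, 0) (43, 10.1402)]  |A|=542.2842
9. ⊥bis P2·P8 via (21.985,20.065): [(28.2163, 21.2193) (19.343, 18.0454) (16.221, 15.659) (5.6975, 0) (43, 0) (43, 10.1402)]  |A|=541.0153
10. canonical 6-gon: [(28.2163, 21.2193) (19.343, 18.0454) (16.221, 15.659) (5.6975, 0) (43, 0) (43, 10.1402)]
11. shoelace: 541.0153

Area of P2's cell: 541.0153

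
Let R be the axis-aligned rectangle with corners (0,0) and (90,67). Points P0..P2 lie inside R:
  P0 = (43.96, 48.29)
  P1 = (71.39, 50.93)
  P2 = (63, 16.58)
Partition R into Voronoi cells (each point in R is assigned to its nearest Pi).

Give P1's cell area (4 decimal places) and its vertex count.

1. box [0,90]×[0,67]: [(0, 0) (90, 0) (90, 67) (0, 67)]
2. ⊥bis P1·P0 via (57.675,49.61): [(62.4497, 0) (90, 0) (90, 67) (56.0013, 67)]  |A|=2061.891
3. ⊥bis P1·P2 via (67.195,33.755): [(59.0085, 35.7546) (90, 28.1849) (90, 67) (56.0013, 67)]  |A|=1132.6215
4. canonical 4-gon: [(59.0085, 35.7546) (90, 28.1849) (90, 67) (56.0013, 67)]
5. shoelace: 1132.6215

Area of P1's cell: 1132.6215 (4 vertices)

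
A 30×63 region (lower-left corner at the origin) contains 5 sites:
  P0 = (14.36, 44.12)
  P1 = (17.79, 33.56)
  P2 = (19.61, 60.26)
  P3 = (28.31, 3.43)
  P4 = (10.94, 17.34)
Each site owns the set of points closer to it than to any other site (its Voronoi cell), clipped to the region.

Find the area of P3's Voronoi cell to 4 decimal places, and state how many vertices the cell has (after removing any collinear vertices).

1. box [0,30]×[0,63]: [(0, 0) (30, 0) (30, 63) (0, 63)]
2. ⊥bis P3·P0 via (21.335,23.775): [(0, 16.4606) (0, 0) (30, 0) (30, 26.7457)]  |A|=648.094
3. ⊥bis P3·P1 via (23.05,18.495): [(0, 10.447) (0, 0) (30, 0) (30, 20.9216)]  |A|=470.5294
4. ⊥bis P3·P2 via (23.96,31.845): [(0, 10.447) (0, 0) (30, 0) (30, 20.9216)]  |A|=470.5294
5. ⊥bis P3·P4 via (19.625,10.385): [(27.3109, 19.9827) (11.3086, 0) (30, 0) (30, 20.9216)]  |A|=214.8822
6. canonical 4-gon: [(27.3109, 19.9827) (11.3086, 0) (30, 0) (30, 20.9216)]
7. shoelace: 214.8822

Area of P3's cell: 214.8822 (4 vertices)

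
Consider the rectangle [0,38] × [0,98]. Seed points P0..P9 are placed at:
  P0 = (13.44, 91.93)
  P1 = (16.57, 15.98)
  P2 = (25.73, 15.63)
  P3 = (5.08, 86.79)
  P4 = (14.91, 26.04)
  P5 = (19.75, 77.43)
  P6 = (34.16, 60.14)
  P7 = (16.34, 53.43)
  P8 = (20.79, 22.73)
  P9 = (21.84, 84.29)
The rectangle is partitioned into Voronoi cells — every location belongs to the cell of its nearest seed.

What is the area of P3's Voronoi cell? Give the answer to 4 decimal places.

1. box [0,38]×[0,98]: [(0, 0) (38, 0) (38, 98) (0, 98)]
2. ⊥bis P3·P0 via (9.26,89.36): [(0, 0) (38, 0) (38, 42.6156) (3.9478, 98) (0, 98)]  |A|=2781.0204
3. ⊥bis P3·P1 via (10.825,51.385): [(0, 49.6285) (30.6322, 54.599) (3.9478, 98) (0, 98)]  |A|=826.5329
4. ⊥bis P3·P2 via (15.405,51.21): [(0, 49.6285) (22.5824, 53.2928) (30.0949, 55.4729) (3.9478, 98) (0, 98)]  |A|=822.6648
5. ⊥bis P3·P4 via (9.995,56.415): [(0, 54.7977) (27.7493, 59.2878) (3.9478, 98) (0, 98)]  |A|=675.8325
6. ⊥bis P3·P5 via (12.415,82.11): [(0, 62.6519) (13.0783, 83.1496) (3.9478, 98) (0, 98)]  |A|=260.4607
7. ⊥bis P3·P6 via (19.62,73.465): [(0, 62.6519) (13.0783, 83.1496) (3.9478, 98) (0, 98)]  |A|=260.4607
8. ⊥bis P3·P7 via (10.71,70.11): [(0, 66.4951) (3.1251, 67.5499) (13.0783, 83.1496) (3.9478, 98) (0, 98)]  |A|=254.4555
9. ⊥bis P3·P8 via (12.935,54.76): [(0, 66.4951) (3.1251, 67.5499) (13.0783, 83.1496) (3.9478, 98) (0, 98)]  |A|=254.4555
10. ⊥bis P3·P9 via (13.46,85.54): [(0, 66.4951) (3.1251, 67.5499) (13.0783, 83.1496) (3.9478, 98) (0, 98)]  |A|=254.4555
11. canonical 5-gon: [(0, 66.4951) (3.1251, 67.5499) (13.0783, 83.1496) (3.9478, 98) (0, 98)]
12. shoelace: 254.4555

Area of P3's cell: 254.4555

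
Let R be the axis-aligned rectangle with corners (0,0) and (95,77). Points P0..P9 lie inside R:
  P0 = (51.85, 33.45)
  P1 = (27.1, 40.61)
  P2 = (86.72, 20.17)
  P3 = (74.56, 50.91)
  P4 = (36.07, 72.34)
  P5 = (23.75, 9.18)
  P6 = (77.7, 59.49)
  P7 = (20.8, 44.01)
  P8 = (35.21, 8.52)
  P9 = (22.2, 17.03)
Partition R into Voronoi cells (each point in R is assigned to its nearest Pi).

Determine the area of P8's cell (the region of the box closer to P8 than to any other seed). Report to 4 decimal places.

Area of P8's cell: 585.2648

1. box [0,95]×[0,77]: [(0, 0) (95, 0) (95, 77) (0, 77)]
2. ⊥bis P8·P0 via (43.53,20.985): [(0, 50.0399) (0, 0) (74.9697, 0)]  |A|=1875.7381
3. ⊥bis P8·P1 via (31.155,24.565): [(36.2408, 25.8503) (0, 16.6913) (0, 0) (74.9697, 0)]  |A|=1271.4478
4. ⊥bis P8·P2 via (60.965,14.345): [(62.2962, 8.4591) (36.2408, 25.8503) (0, 16.6913) (0, 0) (64.2094, 0)]  |A|=1225.9365
5. ⊥bis P8·P3 via (54.885,29.715): [(62.2962, 8.4591) (36.2408, 25.8503) (0, 16.6913) (0, 0) (64.2094, 0)]  |A|=1225.9365
6. ⊥bis P8·P4 via (35.64,40.43): [(62.2962, 8.4591) (36.2408, 25.8503) (0, 16.6913) (0, 0) (64.2094, 0)]  |A|=1225.9365
7. ⊥bis P8·P5 via (29.48,8.85): [(62.2962, 8.4591) (36.2408, 25.8503) (30.3737, 24.3675) (28.9703, 0) (64.2094, 0)]  |A|=619.4808
8. ⊥bis P8·P6 via (56.455,34.005): [(62.2962, 8.4591) (36.2408, 25.8503) (30.3737, 24.3675) (28.9703, 0) (64.2094, 0)]  |A|=619.4808
9. ⊥bis P8·P7 via (28.005,26.265): [(62.2962, 8.4591) (36.2408, 25.8503) (30.3737, 24.3675) (28.9703, 0) (64.2094, 0)]  |A|=619.4808
10. ⊥bis P8·P9 via (28.705,12.775): [(62.2962, 8.4591) (36.9487, 25.3778) (29.8027, 14.4531) (28.9703, 0) (64.2094, 0)]  |A|=585.2648
11. canonical 5-gon: [(62.2962, 8.4591) (36.9487, 25.3778) (29.8027, 14.4531) (28.9703, 0) (64.2094, 0)]
12. shoelace: 585.2648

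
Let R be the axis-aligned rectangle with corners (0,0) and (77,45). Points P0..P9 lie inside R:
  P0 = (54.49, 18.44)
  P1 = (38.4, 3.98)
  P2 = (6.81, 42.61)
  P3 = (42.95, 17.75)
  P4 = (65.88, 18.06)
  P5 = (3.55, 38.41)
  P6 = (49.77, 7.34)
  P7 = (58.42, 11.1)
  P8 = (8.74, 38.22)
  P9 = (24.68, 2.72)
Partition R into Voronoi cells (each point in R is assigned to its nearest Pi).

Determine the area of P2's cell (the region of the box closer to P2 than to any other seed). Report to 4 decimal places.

1. box [0,77]×[0,45]: [(0, 0) (77, 0) (77, 45) (0, 45)]
2. ⊥bis P2·P0 via (30.65,30.525): [(0, 0) (15.1762, 0) (37.9877, 45) (0, 45)]  |A|=1196.1881
3. ⊥bis P2·P1 via (22.605,23.295): [(0, 4.8096) (30.0862, 29.4128) (37.9877, 45) (0, 45)]  |A|=900.6492
4. ⊥bis P2·P3 via (24.88,30.18): [(0, 4.8096) (16.9795, 18.6947) (35.0744, 45) (0, 45)]  |A|=802.5276
5. ⊥bis P2·P4 via (36.345,30.335): [(0, 4.8096) (16.9795, 18.6947) (35.0744, 45) (0, 45)]  |A|=802.5276
6. ⊥bis P2·P5 via (5.18,40.51): [(0, 44.5307) (22.6553, 26.9458) (35.0744, 45) (0, 45)]  |A|=321.9356
7. ⊥bis P2·P6 via (28.29,24.975): [(0, 44.5307) (22.6553, 26.9458) (35.0744, 45) (0, 45)]  |A|=321.9356
8. ⊥bis P2·P7 via (32.615,26.855): [(0, 44.5307) (22.6553, 26.9458) (35.0744, 45) (0, 45)]  |A|=321.9356
9. ⊥bis P2·P8 via (7.775,40.415): [(0, 44.5307) (6.1965, 39.721) (18.2041, 45) (0, 45)]  |A|=49.5036
10. ⊥bis P2·P9 via (15.745,22.665): [(0, 44.5307) (6.1965, 39.721) (18.2041, 45) (0, 45)]  |A|=49.5036
11. canonical 4-gon: [(0, 44.5307) (6.1965, 39.721) (18.2041, 45) (0, 45)]
12. shoelace: 49.5036

Area of P2's cell: 49.5036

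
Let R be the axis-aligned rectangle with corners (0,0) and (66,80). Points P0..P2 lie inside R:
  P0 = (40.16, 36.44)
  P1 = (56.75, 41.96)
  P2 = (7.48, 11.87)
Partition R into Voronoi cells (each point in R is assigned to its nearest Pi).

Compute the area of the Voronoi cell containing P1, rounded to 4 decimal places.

Area of P1's cell: 1424.8948

1. box [0,66]×[0,80]: [(0, 0) (66, 0) (66, 80) (0, 80)]
2. ⊥bis P1·P0 via (48.455,39.2): [(61.498, 0) (66, 0) (66, 80) (34.8796, 80)]  |A|=1424.8948
3. ⊥bis P1·P2 via (32.115,26.915): [(61.498, 0) (66, 0) (66, 80) (34.8796, 80)]  |A|=1424.8948
4. canonical 4-gon: [(61.498, 0) (66, 0) (66, 80) (34.8796, 80)]
5. shoelace: 1424.8948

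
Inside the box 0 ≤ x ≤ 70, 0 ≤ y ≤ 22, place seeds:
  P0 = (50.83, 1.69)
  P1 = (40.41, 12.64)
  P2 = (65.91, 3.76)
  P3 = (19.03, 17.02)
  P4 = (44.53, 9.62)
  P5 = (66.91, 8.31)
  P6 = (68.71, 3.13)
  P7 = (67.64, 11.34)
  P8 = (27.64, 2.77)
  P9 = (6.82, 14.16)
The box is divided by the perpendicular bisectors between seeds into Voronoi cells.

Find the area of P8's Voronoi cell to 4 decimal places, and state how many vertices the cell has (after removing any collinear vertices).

Area of P8's cell: 207.6001 (5 vertices)

1. box [0,70]×[0,22]: [(0, 0) (70, 0) (70, 22) (0, 22)]
2. ⊥bis P8·P0 via (39.235,2.23): [(0, 0) (39.1311, 0) (40.1557, 22) (0, 22)]  |A|=872.1556
3. ⊥bis P8·P1 via (34.025,7.705): [(0, 0) (39.1311, 0) (39.1794, 1.0361) (22.9763, 22) (0, 22)]  |A|=692.0822
4. ⊥bis P8·P2 via (46.775,3.265): [(0, 0) (39.1311, 0) (39.1794, 1.0361) (22.9763, 22) (0, 22)]  |A|=692.0822
5. ⊥bis P8·P3 via (23.335,9.895): [(6.9583, 0) (39.1311, 0) (39.1794, 1.0361) (29.4682, 13.6007)]  |A|=224.1215
6. ⊥bis P8·P4 via (36.085,6.195): [(6.9583, 0) (38.5975, 0) (37.0708, 3.7642) (29.4682, 13.6007)]  |A|=221.9589
7. ⊥bis P8·P5 via (47.275,5.54): [(6.9583, 0) (38.5975, 0) (37.0708, 3.7642) (29.4682, 13.6007)]  |A|=221.9589
8. ⊥bis P8·P6 via (48.175,2.95): [(6.9583, 0) (38.5975, 0) (37.0708, 3.7642) (29.4682, 13.6007)]  |A|=221.9589
9. ⊥bis P8·P7 via (47.64,7.055): [(6.9583, 0) (38.5975, 0) (37.0708, 3.7642) (29.4682, 13.6007)]  |A|=221.9589
10. ⊥bis P8·P9 via (17.23,8.465): [(15.3842, 5.0911) (12.5991, 0) (38.5975, 0) (37.0708, 3.7642) (29.4682, 13.6007)]  |A|=207.6001
11. canonical 5-gon: [(15.3842, 5.0911) (12.5991, 0) (38.5975, 0) (37.0708, 3.7642) (29.4682, 13.6007)]
12. shoelace: 207.6001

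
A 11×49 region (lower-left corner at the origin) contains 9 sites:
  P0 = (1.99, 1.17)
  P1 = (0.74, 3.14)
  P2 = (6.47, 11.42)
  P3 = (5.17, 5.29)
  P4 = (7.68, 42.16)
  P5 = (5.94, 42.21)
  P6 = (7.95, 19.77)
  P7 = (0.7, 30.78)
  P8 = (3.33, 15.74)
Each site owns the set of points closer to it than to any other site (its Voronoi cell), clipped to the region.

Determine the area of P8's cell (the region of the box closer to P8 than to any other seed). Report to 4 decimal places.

1. box [0,11]×[0,49]: [(0, 0) (11, 0) (11, 49) (0, 49)]
2. ⊥bis P8·P0 via (2.66,8.455): [(0, 8.6996) (11, 7.688) (11, 49) (0, 49)]  |A|=448.8681
3. ⊥bis P8·P1 via (2.035,9.44): [(0, 9.8583) (10.2008, 7.7615) (11, 7.688) (11, 49) (0, 49)]  |A|=442.9585
4. ⊥bis P8·P2 via (4.9,13.58): [(0, 10.0184) (11, 18.0138) (11, 49) (0, 49)]  |A|=384.8228
5. ⊥bis P8·P3 via (4.25,10.515): [(0, 10.0184) (11, 18.0138) (11, 49) (0, 49)]  |A|=384.8228
6. ⊥bis P8·P4 via (5.505,28.95): [(0, 29.8564) (0, 10.0184) (11, 18.0138) (11, 28.0453)]  |A|=164.2818
7. ⊥bis P8·P5 via (4.635,28.975): [(6.4253, 28.7985) (0, 29.432) (0, 10.0184) (11, 18.0138) (11, 28.0453)]  |A|=162.9185
8. ⊥bis P8·P6 via (5.64,17.755): [(0, 24.2207) (0, 10.0184) (7.5816, 15.5291)]  |A|=53.8381
9. ⊥bis P8·P7 via (2.015,23.26): [(0.9938, 23.0814) (0, 22.9076) (0, 10.0184) (7.5816, 15.5291)]  |A|=53.1856
10. canonical 4-gon: [(0.9938, 23.0814) (0, 22.9076) (0, 10.0184) (7.5816, 15.5291)]
11. shoelace: 53.1856

Area of P8's cell: 53.1856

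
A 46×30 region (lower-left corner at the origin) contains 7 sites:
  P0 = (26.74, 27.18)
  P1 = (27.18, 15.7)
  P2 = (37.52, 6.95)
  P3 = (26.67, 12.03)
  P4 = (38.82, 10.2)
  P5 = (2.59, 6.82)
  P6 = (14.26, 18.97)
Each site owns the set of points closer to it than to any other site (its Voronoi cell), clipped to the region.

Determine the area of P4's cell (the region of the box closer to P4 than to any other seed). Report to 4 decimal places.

1. box [0,46]×[0,30]: [(0, 0) (46, 0) (46, 30) (0, 30)]
2. ⊥bis P4·P0 via (32.78,18.69): [(6.5088, 0) (46, 0) (46, 28.095)]  |A|=554.7536
3. ⊥bis P4·P1 via (33,12.95): [(37.197, 21.8324) (26.881, 0) (46, 0) (46, 28.095)]  |A|=332.3667
4. ⊥bis P4·P2 via (38.17,8.575): [(37.197, 21.8324) (32.0832, 11.0097) (46, 5.443) (46, 28.095)]  |A|=189.2448
5. ⊥bis P4·P3 via (32.745,11.115): [(37.197, 21.8324) (33.0314, 13.0164) (32.6924, 10.766) (46, 5.443) (46, 28.095)]  |A|=188.518
6. ⊥bis P4·P5 via (20.705,8.51): [(37.197, 21.8324) (33.0314, 13.0164) (32.6924, 10.766) (46, 5.443) (46, 28.095)]  |A|=188.518
7. ⊥bis P4·P6 via (26.54,14.585): [(37.197, 21.8324) (33.0314, 13.0164) (32.6924, 10.766) (46, 5.443) (46, 28.095)]  |A|=188.518
8. canonical 5-gon: [(37.197, 21.8324) (33.0314, 13.0164) (32.6924, 10.766) (46, 5.443) (46, 28.095)]
9. shoelace: 188.518

Area of P4's cell: 188.5180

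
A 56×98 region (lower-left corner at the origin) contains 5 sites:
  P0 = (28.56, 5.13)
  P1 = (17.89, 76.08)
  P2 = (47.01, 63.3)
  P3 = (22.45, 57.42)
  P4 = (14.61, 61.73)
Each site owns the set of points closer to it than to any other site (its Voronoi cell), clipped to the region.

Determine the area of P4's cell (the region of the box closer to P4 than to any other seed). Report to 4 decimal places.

Area of P4's cell: 532.1110

1. box [0,56]×[0,98]: [(0, 0) (56, 0) (56, 98) (0, 98)]
2. ⊥bis P4·P0 via (21.585,33.43): [(0, 28.11) (56, 41.9121) (56, 98) (0, 98)]  |A|=3527.3794
3. ⊥bis P4·P1 via (16.25,68.905): [(0, 72.6193) (0, 28.11) (56, 41.9121) (56, 59.8193)]  |A|=1747.6594
4. ⊥bis P4·P2 via (30.81,62.515): [(30.66, 65.6113) (0, 72.6193) (0, 28.11) (32.0939, 36.0201)]  |A|=1162.8454
5. ⊥bis P4·P3 via (18.53,59.575): [(22.832, 67.4005) (0, 72.6193) (0, 28.11) (1.4254, 28.4613)]  |A|=532.111
6. canonical 4-gon: [(22.832, 67.4005) (0, 72.6193) (0, 28.11) (1.4254, 28.4613)]
7. shoelace: 532.111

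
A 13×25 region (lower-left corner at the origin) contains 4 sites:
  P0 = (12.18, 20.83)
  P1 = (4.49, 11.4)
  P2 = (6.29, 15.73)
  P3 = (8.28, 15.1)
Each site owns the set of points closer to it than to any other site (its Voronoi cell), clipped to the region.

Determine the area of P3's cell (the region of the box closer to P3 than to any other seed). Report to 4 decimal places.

1. box [0,13]×[0,25]: [(0, 0) (13, 0) (13, 25) (0, 25)]
2. ⊥bis P3·P0 via (10.23,17.965): [(0, 24.9278) (0, 0) (13, 0) (13, 16.0797)]  |A|=266.5487
3. ⊥bis P3·P1 via (6.385,13.25): [(0, 24.9278) (0, 19.7903) (13, 6.4741) (13, 16.0797)]  |A|=95.83
4. ⊥bis P3·P2 via (7.285,15.415): [(8.4713, 19.1621) (6.547, 13.084) (13, 6.4741) (13, 16.0797)]  |A|=47.7207
5. canonical 4-gon: [(8.4713, 19.1621) (6.547, 13.084) (13, 6.4741) (13, 16.0797)]
6. shoelace: 47.7207

Area of P3's cell: 47.7207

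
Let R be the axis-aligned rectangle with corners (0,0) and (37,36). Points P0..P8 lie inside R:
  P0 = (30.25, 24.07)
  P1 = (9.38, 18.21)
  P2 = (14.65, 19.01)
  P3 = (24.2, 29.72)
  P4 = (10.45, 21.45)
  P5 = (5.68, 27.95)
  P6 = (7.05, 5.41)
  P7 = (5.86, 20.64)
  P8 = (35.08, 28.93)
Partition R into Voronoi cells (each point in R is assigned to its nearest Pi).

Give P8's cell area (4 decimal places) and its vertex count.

1. box [0,37]×[0,36]: [(0, 0) (37, 0) (37, 36) (0, 36)]
2. ⊥bis P8·P0 via (32.665,26.5): [(37, 22.1918) (37, 36) (23.106, 36)]  |A|=95.9259
3. ⊥bis P8·P1 via (22.23,23.57): [(37, 22.1918) (37, 36) (23.106, 36)]  |A|=95.9259
4. ⊥bis P8·P2 via (24.865,23.97): [(37, 22.1918) (37, 36) (23.106, 36)]  |A|=95.9259
5. ⊥bis P8·P3 via (29.64,29.325): [(29.6523, 29.4941) (37, 22.1918) (37, 36) (30.1247, 36)]  |A|=73.0946
6. ⊥bis P8·P4 via (22.765,25.19): [(29.6523, 29.4941) (37, 22.1918) (37, 36) (30.1247, 36)]  |A|=73.0946
7. ⊥bis P8·P5 via (20.38,28.44): [(29.6523, 29.4941) (37, 22.1918) (37, 36) (30.1247, 36)]  |A|=73.0946
8. ⊥bis P8·P6 via (21.065,17.17): [(29.6523, 29.4941) (37, 22.1918) (37, 36) (30.1247, 36)]  |A|=73.0946
9. ⊥bis P8·P7 via (20.47,24.785): [(29.6523, 29.4941) (37, 22.1918) (37, 36) (30.1247, 36)]  |A|=73.0946
10. canonical 4-gon: [(29.6523, 29.4941) (37, 22.1918) (37, 36) (30.1247, 36)]
11. shoelace: 73.0946

Area of P8's cell: 73.0946 (4 vertices)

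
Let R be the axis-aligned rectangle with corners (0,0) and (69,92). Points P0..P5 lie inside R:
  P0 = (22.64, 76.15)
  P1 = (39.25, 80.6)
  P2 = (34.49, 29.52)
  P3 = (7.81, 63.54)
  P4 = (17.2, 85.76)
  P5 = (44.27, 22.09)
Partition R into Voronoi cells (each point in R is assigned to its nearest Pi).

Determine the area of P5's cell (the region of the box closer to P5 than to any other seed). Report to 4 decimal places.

Area of P5's cell: 1544.5407

1. box [0,69]×[0,92]: [(0, 0) (69, 0) (69, 92) (0, 92)]
2. ⊥bis P5·P0 via (33.455,49.12): [(0, 35.7343) (0, 0) (69, 0) (69, 63.3419)]  |A|=3418.13
3. ⊥bis P5·P1 via (41.76,51.345): [(38.2669, 51.0453) (0, 35.7343) (0, 0) (69, 0) (69, 53.6821)]  |A|=3269.6919
4. ⊥bis P5·P2 via (39.38,25.805): [(59.97, 52.9074) (19.7756, 0) (69, 0) (69, 53.6821)]  |A|=1544.5407
5. ⊥bis P5·P3 via (26.04,42.815): [(59.97, 52.9074) (19.7756, 0) (69, 0) (69, 53.6821)]  |A|=1544.5407
6. ⊥bis P5·P4 via (30.735,53.925): [(59.97, 52.9074) (19.7756, 0) (69, 0) (69, 53.6821)]  |A|=1544.5407
7. canonical 4-gon: [(59.97, 52.9074) (19.7756, 0) (69, 0) (69, 53.6821)]
8. shoelace: 1544.5407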